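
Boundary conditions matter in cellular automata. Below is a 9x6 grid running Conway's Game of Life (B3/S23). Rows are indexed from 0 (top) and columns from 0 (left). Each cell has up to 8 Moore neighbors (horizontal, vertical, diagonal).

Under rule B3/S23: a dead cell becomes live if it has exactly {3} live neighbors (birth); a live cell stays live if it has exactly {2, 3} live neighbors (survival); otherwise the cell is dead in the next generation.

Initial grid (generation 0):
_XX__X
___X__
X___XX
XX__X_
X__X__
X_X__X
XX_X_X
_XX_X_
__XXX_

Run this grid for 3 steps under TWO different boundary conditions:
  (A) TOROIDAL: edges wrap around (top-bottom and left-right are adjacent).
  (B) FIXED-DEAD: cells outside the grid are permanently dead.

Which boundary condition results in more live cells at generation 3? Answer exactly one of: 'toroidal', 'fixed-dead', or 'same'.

Under TOROIDAL boundary, generation 3:
__XX__
__XX__
XX__XX
_X___X
XX____
__X___
___XX_
X__XXX
___X__
Population = 20

Under FIXED-DEAD boundary, generation 3:
_XX___
_XX___
______
______
______
X_____
X_XXX_
X__XX_
_XX___
Population = 14

Comparison: toroidal=20, fixed-dead=14 -> toroidal

Answer: toroidal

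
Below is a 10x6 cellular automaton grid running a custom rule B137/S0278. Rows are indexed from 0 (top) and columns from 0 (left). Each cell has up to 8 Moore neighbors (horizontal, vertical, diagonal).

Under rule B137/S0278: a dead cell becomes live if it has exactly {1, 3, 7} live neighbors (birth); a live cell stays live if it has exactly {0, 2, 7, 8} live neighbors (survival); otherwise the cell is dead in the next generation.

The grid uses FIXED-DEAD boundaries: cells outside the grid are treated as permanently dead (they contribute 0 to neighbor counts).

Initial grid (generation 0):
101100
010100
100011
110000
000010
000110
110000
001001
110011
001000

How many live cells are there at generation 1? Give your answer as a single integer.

Answer: 26

Derivation:
Simulating step by step:
Generation 0 (given above): 22 live cells
Generation 1: 26 live cells
010100
100000
001010
111011
000110
000110
011110
001011
001111
010000
Population at generation 1: 26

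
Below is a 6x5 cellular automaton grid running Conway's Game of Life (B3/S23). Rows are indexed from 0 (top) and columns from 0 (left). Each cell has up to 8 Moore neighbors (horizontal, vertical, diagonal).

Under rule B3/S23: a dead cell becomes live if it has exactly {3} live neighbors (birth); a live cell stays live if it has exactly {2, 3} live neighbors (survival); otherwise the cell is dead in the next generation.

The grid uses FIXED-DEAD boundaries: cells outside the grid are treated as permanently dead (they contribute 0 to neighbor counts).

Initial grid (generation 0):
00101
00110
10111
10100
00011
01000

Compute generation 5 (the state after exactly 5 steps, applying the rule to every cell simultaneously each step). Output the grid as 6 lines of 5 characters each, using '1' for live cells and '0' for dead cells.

Simulating step by step:
Generation 0 (given above): 13 live cells
Generation 1: 6 live cells
00100
00000
00001
00100
01110
00000
Generation 2: 6 live cells
00000
00000
00000
01100
01110
00100
Generation 3: 6 live cells
00000
00000
00000
01010
00010
01110
Generation 4: 6 live cells
00000
00000
00000
00100
01011
00110
Generation 5: 7 live cells
(generation 5 grid is the final answer)

Answer: 00000
00000
00000
00110
01001
00111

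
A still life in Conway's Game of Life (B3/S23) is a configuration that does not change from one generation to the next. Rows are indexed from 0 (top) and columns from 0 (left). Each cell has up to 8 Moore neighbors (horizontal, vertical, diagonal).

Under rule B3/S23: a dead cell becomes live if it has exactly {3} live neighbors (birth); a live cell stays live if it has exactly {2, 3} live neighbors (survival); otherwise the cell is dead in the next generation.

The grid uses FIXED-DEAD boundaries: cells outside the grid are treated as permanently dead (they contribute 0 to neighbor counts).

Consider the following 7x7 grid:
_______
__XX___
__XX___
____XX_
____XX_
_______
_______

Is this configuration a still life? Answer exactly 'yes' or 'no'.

Answer: no

Derivation:
Compute generation 1 and compare to generation 0 (given above):
Generation 1:
_______
__XX___
__X____
_____X_
____XX_
_______
_______
Cell (2,3) differs: gen0=1 vs gen1=0 -> NOT a still life.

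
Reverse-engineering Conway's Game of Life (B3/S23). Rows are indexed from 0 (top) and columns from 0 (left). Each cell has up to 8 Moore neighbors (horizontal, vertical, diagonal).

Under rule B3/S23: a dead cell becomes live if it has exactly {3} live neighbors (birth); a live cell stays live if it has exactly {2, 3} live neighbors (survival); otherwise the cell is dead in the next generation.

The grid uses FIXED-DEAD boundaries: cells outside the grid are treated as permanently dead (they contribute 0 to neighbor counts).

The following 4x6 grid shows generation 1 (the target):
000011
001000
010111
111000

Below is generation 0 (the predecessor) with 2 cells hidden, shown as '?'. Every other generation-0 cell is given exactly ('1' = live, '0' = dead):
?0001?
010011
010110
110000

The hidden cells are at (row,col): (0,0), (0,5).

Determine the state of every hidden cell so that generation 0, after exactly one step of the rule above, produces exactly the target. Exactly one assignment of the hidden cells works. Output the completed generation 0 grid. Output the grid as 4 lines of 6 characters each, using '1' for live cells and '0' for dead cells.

Hidden generation-0 cells (in order): (0,0), (0,5).
A hidden cell only influences target cells in its own 3x3 neighborhood. Try each of the 2^2 = 4 assignments, step the completed generation 0 forward once under B3/S23, and compare with the target:
  (0,0)=0 (0,5)=0 -> step gives (1,5)='1' but target has '0' -> reject
  (0,0)=0 (0,5)=1 -> step reproduces the target at every cell -> ACCEPT
  (0,0)=1 (0,5)=0 -> step gives (1,0)='1' but target has '0' -> reject
  (0,0)=1 (0,5)=1 -> step gives (1,0)='1' but target has '0' -> reject
Unique solution: (0,0)=dead, (0,5)=live.
Check: live-neighbor counts of every cell in the completed generation 0:
111233
213454
434233
223221
Applying B3/S23 to generation 0 with these counts gives:
000011
001000
010111
111000
which matches the target exactly.

Answer: 000011
010011
010110
110000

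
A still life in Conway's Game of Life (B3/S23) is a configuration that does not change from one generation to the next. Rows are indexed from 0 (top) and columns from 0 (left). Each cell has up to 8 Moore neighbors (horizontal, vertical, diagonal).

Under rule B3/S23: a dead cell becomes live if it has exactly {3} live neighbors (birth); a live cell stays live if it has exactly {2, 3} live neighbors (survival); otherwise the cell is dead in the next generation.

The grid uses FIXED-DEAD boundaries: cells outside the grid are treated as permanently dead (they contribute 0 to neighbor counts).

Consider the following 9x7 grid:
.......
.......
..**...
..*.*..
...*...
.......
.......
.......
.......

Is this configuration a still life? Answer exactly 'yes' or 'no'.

Answer: yes

Derivation:
Compute generation 1 and compare to generation 0 (given above):
Generation 1:
.......
.......
..**...
..*.*..
...*...
.......
.......
.......
.......
The grids are IDENTICAL -> still life.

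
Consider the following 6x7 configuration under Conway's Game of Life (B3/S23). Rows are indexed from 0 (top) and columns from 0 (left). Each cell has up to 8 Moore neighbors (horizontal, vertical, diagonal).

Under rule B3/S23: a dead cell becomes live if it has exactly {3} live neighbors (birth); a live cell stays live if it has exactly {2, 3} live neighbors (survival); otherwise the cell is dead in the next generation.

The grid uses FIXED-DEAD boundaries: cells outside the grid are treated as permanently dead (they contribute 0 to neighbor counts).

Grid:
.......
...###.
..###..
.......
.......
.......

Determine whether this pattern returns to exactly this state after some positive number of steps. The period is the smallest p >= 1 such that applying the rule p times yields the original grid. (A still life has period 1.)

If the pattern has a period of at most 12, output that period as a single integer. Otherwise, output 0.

Simulating and comparing each generation to the original:
Gen 0 (original, given above): 6 live cells
Gen 1: 6 live cells, differs from original
Gen 2: 6 live cells, MATCHES original -> period = 2

Answer: 2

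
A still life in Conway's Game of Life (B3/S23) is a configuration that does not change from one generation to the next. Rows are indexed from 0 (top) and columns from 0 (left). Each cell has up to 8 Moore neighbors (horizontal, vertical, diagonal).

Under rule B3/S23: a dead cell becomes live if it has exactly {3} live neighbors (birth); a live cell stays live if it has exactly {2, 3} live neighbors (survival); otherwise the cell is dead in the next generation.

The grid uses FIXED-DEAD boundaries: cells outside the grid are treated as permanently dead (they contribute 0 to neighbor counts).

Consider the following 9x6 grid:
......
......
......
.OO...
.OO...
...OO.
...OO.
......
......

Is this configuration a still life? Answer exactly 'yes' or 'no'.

Answer: no

Derivation:
Compute generation 1 and compare to generation 0 (given above):
Generation 1:
......
......
......
.OO...
.O....
....O.
...OO.
......
......
Cell (4,2) differs: gen0=1 vs gen1=0 -> NOT a still life.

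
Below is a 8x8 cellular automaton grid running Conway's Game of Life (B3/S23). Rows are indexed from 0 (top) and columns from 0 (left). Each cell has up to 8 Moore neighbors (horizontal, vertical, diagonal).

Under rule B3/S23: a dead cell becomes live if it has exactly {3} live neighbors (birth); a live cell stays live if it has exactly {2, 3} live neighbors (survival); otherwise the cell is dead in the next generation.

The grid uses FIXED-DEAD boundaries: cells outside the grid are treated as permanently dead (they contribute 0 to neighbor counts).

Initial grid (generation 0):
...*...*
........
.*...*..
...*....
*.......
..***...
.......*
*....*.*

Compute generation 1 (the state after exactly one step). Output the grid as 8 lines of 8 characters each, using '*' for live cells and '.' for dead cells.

Answer: ........
........
........
........
..*.*...
...*....
...**.*.
......*.

Derivation:
Simulating step by step:
Generation 0 (given above): 13 live cells
Generation 1: 7 live cells
(generation 1 grid is the final answer)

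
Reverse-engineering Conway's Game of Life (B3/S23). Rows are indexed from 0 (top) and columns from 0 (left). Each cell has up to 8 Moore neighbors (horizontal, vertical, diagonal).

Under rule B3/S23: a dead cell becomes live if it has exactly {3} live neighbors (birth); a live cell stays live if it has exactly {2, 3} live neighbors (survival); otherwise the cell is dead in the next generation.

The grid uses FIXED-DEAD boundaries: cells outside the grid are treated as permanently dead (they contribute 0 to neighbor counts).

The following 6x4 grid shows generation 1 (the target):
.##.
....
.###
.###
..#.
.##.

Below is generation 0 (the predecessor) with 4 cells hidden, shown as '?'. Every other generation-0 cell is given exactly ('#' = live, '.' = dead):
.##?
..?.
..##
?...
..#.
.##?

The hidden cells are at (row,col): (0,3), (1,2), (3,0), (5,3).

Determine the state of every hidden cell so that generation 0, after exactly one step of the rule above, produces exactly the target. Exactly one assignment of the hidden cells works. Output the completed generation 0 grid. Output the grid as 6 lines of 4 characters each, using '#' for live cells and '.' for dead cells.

Answer: .##.
..#.
..##
#...
..#.
.##.

Derivation:
Hidden generation-0 cells (in order): (0,3), (1,2), (3,0), (5,3).
A hidden cell only influences target cells in its own 3x3 neighborhood. Try each of the 2^4 = 16 assignments, step the completed generation 0 forward once under B3/S23, and compare with the target:
  (0,3)=. (1,2)=. (3,0)=. (5,3)=. -> step gives (0,1)='.' but target has '#' -> reject
  (0,3)=. (1,2)=. (3,0)=. (5,3)=# -> step gives (0,1)='.' but target has '#' -> reject
  (0,3)=. (1,2)=. (3,0)=# (5,3)=. -> step gives (0,1)='.' but target has '#' -> reject
  (0,3)=. (1,2)=. (3,0)=# (5,3)=# -> step gives (0,1)='.' but target has '#' -> reject
  (0,3)=. (1,2)=# (3,0)=. (5,3)=. -> step gives (2,1)='.' but target has '#' -> reject
  (0,3)=. (1,2)=# (3,0)=. (5,3)=# -> step gives (2,1)='.' but target has '#' -> reject
  (0,3)=. (1,2)=# (3,0)=# (5,3)=. -> step reproduces the target at every cell -> ACCEPT
  (0,3)=. (1,2)=# (3,0)=# (5,3)=# -> step gives (4,3)='#' but target has '.' -> reject
  (0,3)=# (1,2)=. (3,0)=. (5,3)=. -> step gives (0,1)='.' but target has '#' -> reject
  (0,3)=# (1,2)=. (3,0)=. (5,3)=# -> step gives (0,1)='.' but target has '#' -> reject
  (0,3)=# (1,2)=. (3,0)=# (5,3)=. -> step gives (0,1)='.' but target has '#' -> reject
  (0,3)=# (1,2)=. (3,0)=# (5,3)=# -> step gives (0,1)='.' but target has '#' -> reject
  (0,3)=# (1,2)=# (3,0)=. (5,3)=. -> step gives (0,3)='#' but target has '.' -> reject
  (0,3)=# (1,2)=# (3,0)=. (5,3)=# -> step gives (0,3)='#' but target has '.' -> reject
  (0,3)=# (1,2)=# (3,0)=# (5,3)=. -> step gives (0,3)='#' but target has '.' -> reject
  (0,3)=# (1,2)=# (3,0)=# (5,3)=# -> step gives (0,3)='#' but target has '.' -> reject
Unique solution: (0,3)=dead, (1,2)=live, (3,0)=live, (5,3)=dead.
Check: live-neighbor counts of every cell in the completed generation 0:
1222
1444
1322
0333
2422
1222
Applying B3/S23 to generation 0 with these counts gives:
.##.
....
.###
.###
..#.
.##.
which matches the target exactly.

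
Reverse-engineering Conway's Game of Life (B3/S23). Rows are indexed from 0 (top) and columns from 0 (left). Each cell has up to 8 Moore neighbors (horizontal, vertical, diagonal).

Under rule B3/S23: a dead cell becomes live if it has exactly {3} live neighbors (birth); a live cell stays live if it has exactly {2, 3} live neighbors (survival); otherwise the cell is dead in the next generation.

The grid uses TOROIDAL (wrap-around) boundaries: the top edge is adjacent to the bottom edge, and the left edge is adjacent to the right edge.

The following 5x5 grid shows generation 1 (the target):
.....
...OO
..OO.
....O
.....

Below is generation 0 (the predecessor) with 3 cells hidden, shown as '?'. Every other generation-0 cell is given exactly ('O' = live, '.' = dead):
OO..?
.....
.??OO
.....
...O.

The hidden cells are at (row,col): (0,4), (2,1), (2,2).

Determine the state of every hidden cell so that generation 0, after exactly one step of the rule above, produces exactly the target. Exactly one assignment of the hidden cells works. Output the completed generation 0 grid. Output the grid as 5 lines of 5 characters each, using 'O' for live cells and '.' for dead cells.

Hidden generation-0 cells (in order): (0,4), (2,1), (2,2).
A hidden cell only influences target cells in its own 3x3 neighborhood. Try each of the 2^3 = 8 assignments, step the completed generation 0 forward once under B3/S23, and compare with the target:
  (0,4)=. (2,1)=. (2,2)=. -> step gives (1,0)='O' but target has '.' -> reject
  (0,4)=. (2,1)=. (2,2)=O -> step gives (1,0)='O' but target has '.' -> reject
  (0,4)=. (2,1)=O (2,2)=. -> step gives (1,1)='O' but target has '.' -> reject
  (0,4)=. (2,1)=O (2,2)=O -> step reproduces the target at every cell -> ACCEPT
  (0,4)=O (2,1)=. (2,2)=. -> step gives (0,0)='O' but target has '.' -> reject
  (0,4)=O (2,1)=. (2,2)=O -> step gives (0,0)='O' but target has '.' -> reject
  (0,4)=O (2,1)=O (2,2)=. -> step gives (0,0)='O' but target has '.' -> reject
  (0,4)=O (2,1)=O (2,2)=O -> step gives (0,0)='O' but target has '.' -> reject
Unique solution: (0,4)=dead, (2,1)=live, (2,2)=live.
Check: live-neighbor counts of every cell in the completed generation 0:
11212
44433
21221
22443
22202
Applying B3/S23 to generation 0 with these counts gives:
.....
...OO
..OO.
....O
.....
which matches the target exactly.

Answer: OO...
.....
.OOOO
.....
...O.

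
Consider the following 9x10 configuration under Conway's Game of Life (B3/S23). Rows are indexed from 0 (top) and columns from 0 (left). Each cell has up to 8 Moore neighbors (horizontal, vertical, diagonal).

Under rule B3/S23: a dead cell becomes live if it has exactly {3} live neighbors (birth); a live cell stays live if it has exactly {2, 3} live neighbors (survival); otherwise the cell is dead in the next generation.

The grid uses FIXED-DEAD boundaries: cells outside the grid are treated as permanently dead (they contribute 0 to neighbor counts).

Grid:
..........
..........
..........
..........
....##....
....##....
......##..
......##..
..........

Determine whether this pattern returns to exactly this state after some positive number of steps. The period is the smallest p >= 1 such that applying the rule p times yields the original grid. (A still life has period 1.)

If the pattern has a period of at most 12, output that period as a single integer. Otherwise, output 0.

Simulating and comparing each generation to the original:
Gen 0 (original, given above): 8 live cells
Gen 1: 6 live cells, differs from original
Gen 2: 8 live cells, MATCHES original -> period = 2

Answer: 2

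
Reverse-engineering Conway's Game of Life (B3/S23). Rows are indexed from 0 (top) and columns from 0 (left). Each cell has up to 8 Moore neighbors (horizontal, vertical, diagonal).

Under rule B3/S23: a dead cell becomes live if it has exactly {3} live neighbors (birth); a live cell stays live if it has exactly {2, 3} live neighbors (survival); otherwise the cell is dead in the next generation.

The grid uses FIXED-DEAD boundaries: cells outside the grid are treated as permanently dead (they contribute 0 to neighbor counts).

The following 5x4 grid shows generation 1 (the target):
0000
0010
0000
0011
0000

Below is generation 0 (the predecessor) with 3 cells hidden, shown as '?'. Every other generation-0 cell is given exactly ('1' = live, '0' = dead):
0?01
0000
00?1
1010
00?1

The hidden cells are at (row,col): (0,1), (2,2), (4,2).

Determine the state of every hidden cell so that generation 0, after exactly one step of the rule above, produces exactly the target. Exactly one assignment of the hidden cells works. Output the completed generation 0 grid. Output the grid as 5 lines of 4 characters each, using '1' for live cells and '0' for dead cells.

Hidden generation-0 cells (in order): (0,1), (2,2), (4,2).
A hidden cell only influences target cells in its own 3x3 neighborhood. Try each of the 2^3 = 8 assignments, step the completed generation 0 forward once under B3/S23, and compare with the target:
  (0,1)=0 (2,2)=0 (4,2)=0 -> step gives (1,2)='0' but target has '1' -> reject
  (0,1)=0 (2,2)=0 (4,2)=1 -> step gives (1,2)='0' but target has '1' -> reject
  (0,1)=0 (2,2)=1 (4,2)=0 -> step gives (1,3)='1' but target has '0' -> reject
  (0,1)=0 (2,2)=1 (4,2)=1 -> step gives (1,3)='1' but target has '0' -> reject
  (0,1)=1 (2,2)=0 (4,2)=0 -> step reproduces the target at every cell -> ACCEPT
  (0,1)=1 (2,2)=0 (4,2)=1 -> step gives (3,1)='1' but target has '0' -> reject
  (0,1)=1 (2,2)=1 (4,2)=0 -> step gives (1,2)='0' but target has '1' -> reject
  (0,1)=1 (2,2)=1 (4,2)=1 -> step gives (1,2)='0' but target has '1' -> reject
Unique solution: (0,1)=live, (2,2)=dead, (4,2)=dead.
Check: live-neighbor counts of every cell in the completed generation 0:
1020
1132
1221
0223
1221
Applying B3/S23 to generation 0 with these counts gives:
0000
0010
0000
0011
0000
which matches the target exactly.

Answer: 0101
0000
0001
1010
0001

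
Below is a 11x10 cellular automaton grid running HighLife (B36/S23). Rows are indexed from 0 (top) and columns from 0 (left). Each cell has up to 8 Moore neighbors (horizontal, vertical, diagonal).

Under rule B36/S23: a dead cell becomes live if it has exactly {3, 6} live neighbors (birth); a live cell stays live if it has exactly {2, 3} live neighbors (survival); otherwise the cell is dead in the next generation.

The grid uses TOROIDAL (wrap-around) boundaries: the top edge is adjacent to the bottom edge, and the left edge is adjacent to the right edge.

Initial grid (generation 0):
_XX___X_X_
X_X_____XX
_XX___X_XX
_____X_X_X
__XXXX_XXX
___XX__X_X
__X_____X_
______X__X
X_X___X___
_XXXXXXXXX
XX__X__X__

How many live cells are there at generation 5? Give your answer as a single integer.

Simulating step by step:
Generation 0 (given above): 47 live cells
Generation 1: 35 live cells
__XX____X_
_X_X______
_XX___X___
_X___X____
X_X__X_X_X
_____XXXXX
___X___XXX
_X_____X_X
X_X_X_____
____X___XX
__X_X_____
Generation 2: 33 live cells
_X__X_____
_XXX______
XX________
_____X____
XX__XXXX_X
____XX____
__________
_XXX___X_X
XX_X______
_X__XX___X
__X_X___XX
Generation 3: 31 live cells
XX__X_____
___X______
XX________
____XX___X
X_________
X___X_____
__XXX_____
_X_X______
__XX____XX
_X__XX__XX
_XX_X___XX
Generation 4: 32 live cells
XX__X____X
__X_______
X___X_____
_X_______X
X___XX___X
_X__X_____
_XX_X_____
_XX_______
_X_X____XX
_X__XX_X__
X_X_X___X_
Generation 5: 30 live cells
X_X______X
___X_____X
XX________
_X__XX___X
_X__XX___X
_XX_X_____
X_________
__________
_X_XX___X_
_X__XX_X__
__X_X___X_
Population at generation 5: 30

Answer: 30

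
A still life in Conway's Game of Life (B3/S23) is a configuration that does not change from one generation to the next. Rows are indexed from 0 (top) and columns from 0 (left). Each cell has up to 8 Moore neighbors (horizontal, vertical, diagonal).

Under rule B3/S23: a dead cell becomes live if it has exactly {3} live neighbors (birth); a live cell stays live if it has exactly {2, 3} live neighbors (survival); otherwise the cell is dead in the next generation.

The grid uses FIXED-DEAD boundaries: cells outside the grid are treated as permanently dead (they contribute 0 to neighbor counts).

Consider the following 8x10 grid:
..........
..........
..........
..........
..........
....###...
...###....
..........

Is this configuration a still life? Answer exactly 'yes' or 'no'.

Compute generation 1 and compare to generation 0 (given above):
Generation 1:
..........
..........
..........
..........
.....#....
...#..#...
...#..#...
....#.....
Cell (4,5) differs: gen0=0 vs gen1=1 -> NOT a still life.

Answer: no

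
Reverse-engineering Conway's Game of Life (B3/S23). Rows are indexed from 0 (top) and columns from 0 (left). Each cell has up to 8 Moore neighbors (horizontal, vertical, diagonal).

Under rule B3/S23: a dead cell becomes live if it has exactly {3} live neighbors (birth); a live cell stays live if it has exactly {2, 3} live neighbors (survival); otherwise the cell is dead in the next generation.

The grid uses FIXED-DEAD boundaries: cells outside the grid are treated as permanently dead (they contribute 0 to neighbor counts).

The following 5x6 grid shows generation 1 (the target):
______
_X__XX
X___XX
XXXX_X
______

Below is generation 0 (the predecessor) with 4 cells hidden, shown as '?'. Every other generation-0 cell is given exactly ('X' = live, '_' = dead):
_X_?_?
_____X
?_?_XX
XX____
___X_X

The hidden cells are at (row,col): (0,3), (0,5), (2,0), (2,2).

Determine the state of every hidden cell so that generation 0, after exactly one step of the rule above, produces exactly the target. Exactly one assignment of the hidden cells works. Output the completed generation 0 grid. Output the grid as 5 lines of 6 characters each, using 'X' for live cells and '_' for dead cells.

Answer: _X____
_____X
X_X_XX
XX____
___X_X

Derivation:
Hidden generation-0 cells (in order): (0,3), (0,5), (2,0), (2,2).
A hidden cell only influences target cells in its own 3x3 neighborhood. Try each of the 2^4 = 16 assignments, step the completed generation 0 forward once under B3/S23, and compare with the target:
  (0,3)=_ (0,5)=_ (2,0)=_ (2,2)=_ -> step gives (1,1)='_' but target has 'X' -> reject
  (0,3)=_ (0,5)=_ (2,0)=_ (2,2)=X -> step gives (1,1)='_' but target has 'X' -> reject
  (0,3)=_ (0,5)=_ (2,0)=X (2,2)=_ -> step gives (1,1)='_' but target has 'X' -> reject
  (0,3)=_ (0,5)=_ (2,0)=X (2,2)=X -> step reproduces the target at every cell -> ACCEPT
  (0,3)=_ (0,5)=X (2,0)=_ (2,2)=_ -> step gives (1,1)='_' but target has 'X' -> reject
  (0,3)=_ (0,5)=X (2,0)=_ (2,2)=X -> step gives (1,1)='_' but target has 'X' -> reject
  (0,3)=_ (0,5)=X (2,0)=X (2,2)=_ -> step gives (1,1)='_' but target has 'X' -> reject
  (0,3)=_ (0,5)=X (2,0)=X (2,2)=X -> step gives (1,4)='_' but target has 'X' -> reject
  (0,3)=X (0,5)=_ (2,0)=_ (2,2)=_ -> step gives (1,1)='_' but target has 'X' -> reject
  (0,3)=X (0,5)=_ (2,0)=_ (2,2)=X -> step gives (1,1)='_' but target has 'X' -> reject
  (0,3)=X (0,5)=_ (2,0)=X (2,2)=_ -> step gives (1,1)='_' but target has 'X' -> reject
  (0,3)=X (0,5)=_ (2,0)=X (2,2)=X -> step gives (1,2)='X' but target has '_' -> reject
  (0,3)=X (0,5)=X (2,0)=_ (2,2)=_ -> step gives (0,4)='X' but target has '_' -> reject
  (0,3)=X (0,5)=X (2,0)=_ (2,2)=X -> step gives (0,4)='X' but target has '_' -> reject
  (0,3)=X (0,5)=X (2,0)=X (2,2)=_ -> step gives (0,4)='X' but target has '_' -> reject
  (0,3)=X (0,5)=X (2,0)=X (2,2)=X -> step gives (0,4)='X' but target has '_' -> reject
Unique solution: (0,3)=dead, (0,5)=dead, (2,0)=live, (2,2)=live.
Check: live-neighbor counts of every cell in the completed generation 0:
101011
232232
241222
233343
222020
Applying B3/S23 to generation 0 with these counts gives:
______
_X__XX
X___XX
XXXX_X
______
which matches the target exactly.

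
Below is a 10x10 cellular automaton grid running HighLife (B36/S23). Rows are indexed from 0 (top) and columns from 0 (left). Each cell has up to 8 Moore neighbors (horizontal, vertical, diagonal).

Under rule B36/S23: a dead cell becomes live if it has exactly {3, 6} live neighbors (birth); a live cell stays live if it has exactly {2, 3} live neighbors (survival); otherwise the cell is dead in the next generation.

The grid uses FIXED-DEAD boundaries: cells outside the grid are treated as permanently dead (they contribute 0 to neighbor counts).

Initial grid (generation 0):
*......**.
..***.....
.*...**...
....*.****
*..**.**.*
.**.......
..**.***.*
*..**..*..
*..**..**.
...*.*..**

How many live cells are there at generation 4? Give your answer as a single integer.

Simulating step by step:
Generation 0 (given above): 41 live cells
Generation 1: 36 live cells
...*......
.*******..
..*...*.*.
...***...*
.****.*..*
.*........
.....****.
.*........
..*..***.*
...*...***
Generation 2: 32 live cells
...*.**...
.*..****..
.*.***..*.
.*....****
.*........
.*.**...*.
......**..
......*...
..*...**.*
.......*.*
Generation 3: 30 live cells
.......*..
.......*..
**.*..**.*
**..******
**.......*
..*....*..
.....***..
.....*..*.
......**..
......**..
Generation 4: 27 live cells
..........
.......*..
***.*...**
....**...*
*.*..*...*
.*.....**.
.....*.**.
.....**.*.
.....*..*.
......**..
Population at generation 4: 27

Answer: 27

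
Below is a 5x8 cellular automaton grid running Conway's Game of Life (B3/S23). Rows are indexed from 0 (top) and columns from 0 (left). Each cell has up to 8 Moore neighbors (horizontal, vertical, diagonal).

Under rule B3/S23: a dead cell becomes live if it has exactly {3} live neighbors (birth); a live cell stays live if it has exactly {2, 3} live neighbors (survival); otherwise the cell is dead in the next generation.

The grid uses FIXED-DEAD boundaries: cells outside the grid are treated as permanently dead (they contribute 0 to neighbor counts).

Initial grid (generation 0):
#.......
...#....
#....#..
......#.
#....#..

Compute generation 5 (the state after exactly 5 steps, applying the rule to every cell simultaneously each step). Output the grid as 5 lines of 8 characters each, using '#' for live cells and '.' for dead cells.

Simulating step by step:
Generation 0 (given above): 7 live cells
Generation 1: 2 live cells
........
........
........
.....##.
........
Generation 2: 0 live cells
........
........
........
........
........
Generation 3: 0 live cells
........
........
........
........
........
Generation 4: 0 live cells
........
........
........
........
........
Generation 5: 0 live cells
(generation 5 grid is the final answer)

Answer: ........
........
........
........
........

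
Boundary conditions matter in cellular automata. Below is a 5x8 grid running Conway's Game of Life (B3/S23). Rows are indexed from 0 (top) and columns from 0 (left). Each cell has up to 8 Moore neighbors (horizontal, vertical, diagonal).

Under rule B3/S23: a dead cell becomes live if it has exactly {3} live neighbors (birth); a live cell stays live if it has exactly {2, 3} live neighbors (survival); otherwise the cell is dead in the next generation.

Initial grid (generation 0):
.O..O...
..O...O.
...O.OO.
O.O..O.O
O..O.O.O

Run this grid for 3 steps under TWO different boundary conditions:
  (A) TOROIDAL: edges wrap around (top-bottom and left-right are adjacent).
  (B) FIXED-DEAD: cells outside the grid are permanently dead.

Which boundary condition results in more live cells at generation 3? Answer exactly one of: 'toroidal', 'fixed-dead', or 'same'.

Under TOROIDAL boundary, generation 3:
........
.......O
.......O
.......O
........
Population = 3

Under FIXED-DEAD boundary, generation 3:
........
........
......O.
....O...
....O...
Population = 3

Comparison: toroidal=3, fixed-dead=3 -> same

Answer: same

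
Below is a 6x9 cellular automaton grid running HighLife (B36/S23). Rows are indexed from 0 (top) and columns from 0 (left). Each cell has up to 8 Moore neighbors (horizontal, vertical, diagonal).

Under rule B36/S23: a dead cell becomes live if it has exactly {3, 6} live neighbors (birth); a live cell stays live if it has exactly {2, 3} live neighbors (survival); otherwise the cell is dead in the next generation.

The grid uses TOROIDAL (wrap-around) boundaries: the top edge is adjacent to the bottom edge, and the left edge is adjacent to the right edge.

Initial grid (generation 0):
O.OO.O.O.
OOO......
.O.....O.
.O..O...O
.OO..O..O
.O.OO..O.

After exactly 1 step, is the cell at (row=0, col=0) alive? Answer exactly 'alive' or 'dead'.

Simulating step by step:
Generation 0 (given above): 21 live cells
Generation 1: 17 live cells
OO....O..
O..O..O..
........O
.O.....OO
.O...O.OO
..O..O.O.

Cell (0,0) at generation 1: 1 -> alive

Answer: alive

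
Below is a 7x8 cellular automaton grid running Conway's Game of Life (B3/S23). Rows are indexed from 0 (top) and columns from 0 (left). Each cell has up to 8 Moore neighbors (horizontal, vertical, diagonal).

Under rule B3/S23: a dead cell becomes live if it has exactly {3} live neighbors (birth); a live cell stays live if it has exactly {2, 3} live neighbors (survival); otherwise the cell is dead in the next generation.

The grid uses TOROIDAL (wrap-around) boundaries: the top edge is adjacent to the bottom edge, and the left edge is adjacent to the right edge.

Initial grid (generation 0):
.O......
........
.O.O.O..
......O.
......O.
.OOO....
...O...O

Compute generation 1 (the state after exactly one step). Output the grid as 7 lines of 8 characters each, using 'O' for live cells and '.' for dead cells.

Simulating step by step:
Generation 0 (given above): 11 live cells
Generation 1: 9 live cells
(generation 1 grid is the final answer)

Answer: ........
..O.....
........
.....OO.
..O.....
..OO....
OO.O....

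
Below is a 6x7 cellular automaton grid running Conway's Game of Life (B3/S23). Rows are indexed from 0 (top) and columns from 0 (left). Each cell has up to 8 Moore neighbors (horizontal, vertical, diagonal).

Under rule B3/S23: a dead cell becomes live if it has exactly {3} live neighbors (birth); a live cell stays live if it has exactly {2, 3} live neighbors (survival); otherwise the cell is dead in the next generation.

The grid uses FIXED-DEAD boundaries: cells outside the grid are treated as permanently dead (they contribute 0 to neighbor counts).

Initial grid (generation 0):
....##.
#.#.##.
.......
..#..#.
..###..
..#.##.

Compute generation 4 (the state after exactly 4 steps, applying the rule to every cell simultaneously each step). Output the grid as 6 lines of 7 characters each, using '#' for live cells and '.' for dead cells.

Simulating step by step:
Generation 0 (given above): 14 live cells
Generation 1: 17 live cells
...###.
...###.
.#.###.
..#.#..
.##....
..#.##.
Generation 2: 12 live cells
...#.#.
......#
.......
....##.
.##.##.
.###...
Generation 3: 9 live cells
.......
.......
.....#.
...###.
.#...#.
.#.##..
Generation 4: 6 live cells
(generation 4 grid is the final answer)

Answer: .......
.......
.....#.
.....##
.....#.
..#.#..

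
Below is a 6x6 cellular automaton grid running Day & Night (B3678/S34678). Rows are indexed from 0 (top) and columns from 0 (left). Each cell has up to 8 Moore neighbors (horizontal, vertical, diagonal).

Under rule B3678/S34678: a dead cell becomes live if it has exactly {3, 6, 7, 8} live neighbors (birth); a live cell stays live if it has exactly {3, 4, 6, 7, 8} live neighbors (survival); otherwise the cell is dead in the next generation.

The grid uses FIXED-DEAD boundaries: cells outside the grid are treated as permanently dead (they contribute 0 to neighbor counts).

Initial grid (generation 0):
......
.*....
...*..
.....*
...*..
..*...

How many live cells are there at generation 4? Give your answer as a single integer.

Answer: 0

Derivation:
Simulating step by step:
Generation 0 (given above): 5 live cells
Generation 1: 1 live cells
......
......
......
....*.
......
......
Generation 2: 0 live cells
......
......
......
......
......
......
Generation 3: 0 live cells
......
......
......
......
......
......
Generation 4: 0 live cells
......
......
......
......
......
......
Population at generation 4: 0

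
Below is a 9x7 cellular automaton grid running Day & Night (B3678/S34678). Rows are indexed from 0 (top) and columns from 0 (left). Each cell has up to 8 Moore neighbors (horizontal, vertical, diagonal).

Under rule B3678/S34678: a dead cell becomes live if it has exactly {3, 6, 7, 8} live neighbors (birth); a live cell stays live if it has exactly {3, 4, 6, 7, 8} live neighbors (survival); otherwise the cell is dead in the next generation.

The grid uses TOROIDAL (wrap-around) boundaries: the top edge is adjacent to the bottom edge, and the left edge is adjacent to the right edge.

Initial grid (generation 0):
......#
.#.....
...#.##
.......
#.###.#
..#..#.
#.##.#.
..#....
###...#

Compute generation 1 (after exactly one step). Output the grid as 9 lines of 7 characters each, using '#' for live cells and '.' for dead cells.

Answer: ..#....
#....##
.......
#.#....
.#.#.#.
#.##.#.
..###.#
.##....
##.....

Derivation:
Simulating step by step:
Generation 0 (given above): 21 live cells
Generation 1: 21 live cells
(generation 1 grid is the final answer)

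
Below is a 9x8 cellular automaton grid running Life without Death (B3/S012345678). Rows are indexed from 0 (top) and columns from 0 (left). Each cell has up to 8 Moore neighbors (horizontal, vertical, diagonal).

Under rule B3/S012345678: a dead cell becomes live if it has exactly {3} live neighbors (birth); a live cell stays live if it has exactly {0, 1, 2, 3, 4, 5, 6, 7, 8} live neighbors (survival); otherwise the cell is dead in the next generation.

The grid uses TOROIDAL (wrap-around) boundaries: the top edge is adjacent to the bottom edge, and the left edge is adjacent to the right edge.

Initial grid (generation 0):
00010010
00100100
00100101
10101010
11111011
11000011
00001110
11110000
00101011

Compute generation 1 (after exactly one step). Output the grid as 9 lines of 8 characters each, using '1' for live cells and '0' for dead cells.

Answer: 00111011
00111100
00101101
10101010
11111011
11000011
00011110
11110000
10101111

Derivation:
Simulating step by step:
Generation 0 (given above): 33 live cells
Generation 1: 42 live cells
(generation 1 grid is the final answer)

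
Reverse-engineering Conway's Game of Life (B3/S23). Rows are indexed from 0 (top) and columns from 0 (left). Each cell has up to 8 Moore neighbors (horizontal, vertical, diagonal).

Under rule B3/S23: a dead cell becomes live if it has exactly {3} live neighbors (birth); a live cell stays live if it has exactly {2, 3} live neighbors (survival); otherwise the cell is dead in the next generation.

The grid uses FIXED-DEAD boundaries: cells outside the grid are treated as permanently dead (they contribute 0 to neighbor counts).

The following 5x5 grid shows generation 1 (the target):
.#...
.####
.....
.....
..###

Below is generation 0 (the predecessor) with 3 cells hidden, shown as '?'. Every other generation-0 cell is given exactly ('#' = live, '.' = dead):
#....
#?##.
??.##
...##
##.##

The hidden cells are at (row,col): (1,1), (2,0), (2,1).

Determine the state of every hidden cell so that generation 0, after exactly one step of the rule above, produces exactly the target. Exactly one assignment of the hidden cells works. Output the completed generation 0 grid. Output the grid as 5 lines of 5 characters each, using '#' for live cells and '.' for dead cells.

Answer: #....
#.##.
...##
...##
##.##

Derivation:
Hidden generation-0 cells (in order): (1,1), (2,0), (2,1).
A hidden cell only influences target cells in its own 3x3 neighborhood. Try each of the 2^3 = 8 assignments, step the completed generation 0 forward once under B3/S23, and compare with the target:
  (1,1)=. (2,0)=. (2,1)=. -> step reproduces the target at every cell -> ACCEPT
  (1,1)=. (2,0)=. (2,1)=# -> step gives (1,0)='#' but target has '.' -> reject
  (1,1)=. (2,0)=# (2,1)=. -> step gives (1,0)='#' but target has '.' -> reject
  (1,1)=. (2,0)=# (2,1)=# -> step gives (1,0)='#' but target has '.' -> reject
  (1,1)=# (2,0)=. (2,1)=. -> step gives (0,0)='#' but target has '.' -> reject
  (1,1)=# (2,0)=. (2,1)=# -> step gives (0,0)='#' but target has '.' -> reject
  (1,1)=# (2,0)=# (2,1)=. -> step gives (0,0)='#' but target has '.' -> reject
  (1,1)=# (2,0)=# (2,1)=# -> step gives (0,0)='#' but target has '.' -> reject
Unique solution: (1,1)=dead, (2,0)=dead, (2,1)=dead.
Check: live-neighbor counts of every cell in the completed generation 0:
13221
13233
12454
22455
11333
Applying B3/S23 to generation 0 with these counts gives:
.#...
.####
.....
.....
..###
which matches the target exactly.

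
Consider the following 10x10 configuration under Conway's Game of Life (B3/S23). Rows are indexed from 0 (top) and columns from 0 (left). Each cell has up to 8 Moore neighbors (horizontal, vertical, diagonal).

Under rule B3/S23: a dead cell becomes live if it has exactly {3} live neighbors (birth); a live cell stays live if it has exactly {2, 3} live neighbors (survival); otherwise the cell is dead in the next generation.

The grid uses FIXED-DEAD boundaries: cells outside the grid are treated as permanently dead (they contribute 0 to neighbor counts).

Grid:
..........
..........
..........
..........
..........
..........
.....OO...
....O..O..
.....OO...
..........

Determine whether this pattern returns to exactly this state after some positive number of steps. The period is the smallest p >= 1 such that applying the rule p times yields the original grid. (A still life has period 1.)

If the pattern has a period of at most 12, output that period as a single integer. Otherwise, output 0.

Simulating and comparing each generation to the original:
Gen 0 (original, given above): 6 live cells
Gen 1: 6 live cells, MATCHES original -> period = 1

Answer: 1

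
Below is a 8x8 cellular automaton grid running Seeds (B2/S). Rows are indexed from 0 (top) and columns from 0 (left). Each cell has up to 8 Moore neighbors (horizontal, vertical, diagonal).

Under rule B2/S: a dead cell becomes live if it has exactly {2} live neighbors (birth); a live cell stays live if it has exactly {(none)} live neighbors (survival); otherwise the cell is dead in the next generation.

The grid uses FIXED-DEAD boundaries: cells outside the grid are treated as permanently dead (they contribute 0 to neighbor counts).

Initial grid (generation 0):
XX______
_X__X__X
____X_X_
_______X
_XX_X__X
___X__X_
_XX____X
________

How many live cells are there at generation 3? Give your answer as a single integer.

Answer: 17

Derivation:
Simulating step by step:
Generation 0 (given above): 17 live cells
Generation 1: 16 live cells
__X_____
__XX__X_
___X____
_XX_X___
_____X__
X___XX__
___X__X_
_XX_____
Generation 2: 11 live cells
_X______
_X__X___
_____X__
_____X__
X_X___X_
___X____
X_______
___X____
Generation 3: 17 live cells
X_X_____
X_X__X__
______X_
_X__X___
_X_XXX__
X_X_____
__XXX___
________
Population at generation 3: 17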